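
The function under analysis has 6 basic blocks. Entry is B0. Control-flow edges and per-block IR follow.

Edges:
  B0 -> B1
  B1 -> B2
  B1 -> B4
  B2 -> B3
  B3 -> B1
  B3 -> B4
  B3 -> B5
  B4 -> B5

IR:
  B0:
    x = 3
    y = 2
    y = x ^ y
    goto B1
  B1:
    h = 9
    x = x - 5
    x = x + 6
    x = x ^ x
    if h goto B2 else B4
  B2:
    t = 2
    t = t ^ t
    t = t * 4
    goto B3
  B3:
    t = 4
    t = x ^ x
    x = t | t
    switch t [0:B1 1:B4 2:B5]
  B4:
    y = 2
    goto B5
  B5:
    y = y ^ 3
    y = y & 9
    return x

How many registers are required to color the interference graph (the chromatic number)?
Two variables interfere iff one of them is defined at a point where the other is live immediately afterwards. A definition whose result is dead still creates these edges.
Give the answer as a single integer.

Answer: 3

Working:
def/use:
  B0: {x,y} / ∅
  B1: {h,x} / {x}
  B2: {t} / ∅
  B3: {t,x} / {x}
  B4: {y} / ∅
  B5: {y} / {x,y}

Liveness:
  B0: in=∅ out={x,y}
  B1: in={x,y} out={x,y}
  B2: in={x,y} out={x,y}
  B3: in={x,y} out={x,y}
  B4: in={x} out={x,y}
  B5: in={x,y} out=∅

Interference:
  h↔{x,y}
  t↔{x,y}
  x↔{h,t,y}
  y↔{h,t,x}

Colouring:
  lower bound: {h,x,y} mutually conflict ⇒ χ ≥ 3
  3-colouring: r0={x}  r1={y}  r2={h,t}
  χ = 3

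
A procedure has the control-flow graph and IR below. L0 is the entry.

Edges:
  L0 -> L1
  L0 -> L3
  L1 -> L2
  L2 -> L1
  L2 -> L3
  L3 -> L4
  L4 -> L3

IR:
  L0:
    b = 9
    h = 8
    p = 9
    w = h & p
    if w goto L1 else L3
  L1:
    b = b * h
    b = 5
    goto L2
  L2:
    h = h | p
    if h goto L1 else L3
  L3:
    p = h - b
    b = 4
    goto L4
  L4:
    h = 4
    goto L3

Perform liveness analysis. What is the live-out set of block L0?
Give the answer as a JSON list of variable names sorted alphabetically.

Answer: ["b", "h", "p"]

Working:
Per-block:
  L0: {b,h,p,w} / ∅
  L1: {b} / {b,h}
  L2: {h} / {h,p}
  L3: {b,p} / {b,h}
  L4: {h} / ∅

Live sets:
  L0: in=∅ out={b,h,p}
  L1: in={b,h,p} out={b,h,p}
  L2: in={b,h,p} out={b,h,p}
  L3: in={b,h} out={b}
  L4: in={b} out={b,h}

live-out(L0) = ["b", "h", "p"]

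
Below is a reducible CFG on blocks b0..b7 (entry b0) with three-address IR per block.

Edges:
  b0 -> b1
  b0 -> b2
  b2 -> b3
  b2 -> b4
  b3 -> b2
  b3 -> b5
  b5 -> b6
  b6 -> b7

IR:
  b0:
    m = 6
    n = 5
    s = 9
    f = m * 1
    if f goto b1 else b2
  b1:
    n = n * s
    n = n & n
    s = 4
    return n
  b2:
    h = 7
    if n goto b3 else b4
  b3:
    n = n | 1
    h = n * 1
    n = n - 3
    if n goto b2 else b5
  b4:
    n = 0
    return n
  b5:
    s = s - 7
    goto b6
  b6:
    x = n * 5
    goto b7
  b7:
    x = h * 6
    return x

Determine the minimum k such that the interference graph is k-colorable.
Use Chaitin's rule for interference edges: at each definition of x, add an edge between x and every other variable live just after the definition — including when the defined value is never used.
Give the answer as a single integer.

Answer: 3

Analysis:
def/use:
  b0 def {f,m,n,s} use ∅
  b1 def {n,s} use {n,s}
  b2 def {h} use {n}
  b3 def {h,n} use {n}
  b4 def {n} use ∅
  b5 def {s} use {s}
  b6 def {x} use {n}
  b7 def {x} use {h}

Liveness:
  b0: in=∅ out={n,s}
  b1: in={n,s} out=∅
  b2: in={n,s} out={n,s}
  b3: in={n,s} out={h,n,s}
  b4: in=∅ out=∅
  b5: in={h,n,s} out={h,n}
  b6: in={h,n} out={h}
  b7: in={h} out=∅

Interfere edges:
  f↔{n,s}
  h↔{n,s,x}
  m↔{n,s}
  n↔{f,h,m,s}
  s↔{f,h,m,n}
  x↔{h}

Chromatic number:
  {f,n,s} pairwise interfere (3-clique) ⇒ χ ≥ 3
  assign f→r2 h→r2 m→r2 n→r0 s→r1 x→r0 — no edge inside a register ⇒ χ ≤ 3
  χ = 3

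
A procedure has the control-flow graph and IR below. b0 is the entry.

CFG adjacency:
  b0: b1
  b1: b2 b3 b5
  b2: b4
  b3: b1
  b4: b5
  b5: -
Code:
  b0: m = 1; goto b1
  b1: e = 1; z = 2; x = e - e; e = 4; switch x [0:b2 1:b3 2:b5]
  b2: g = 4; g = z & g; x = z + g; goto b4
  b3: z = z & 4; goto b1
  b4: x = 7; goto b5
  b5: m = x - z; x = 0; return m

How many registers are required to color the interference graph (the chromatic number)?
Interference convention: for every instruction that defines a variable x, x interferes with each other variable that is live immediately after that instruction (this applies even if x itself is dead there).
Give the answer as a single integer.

Answer: 3

Analysis:
Block summaries:
  b0: {m} / ∅
  b1: {e,x,z} / ∅
  b2: {g,x} / {z}
  b3: {z} / {z}
  b4: {x} / ∅
  b5: {m,x} / {x,z}

Liveness:
  live b0: ∅→∅
  live b1: ∅→{x,z}
  live b2: {z}→{z}
  live b3: {z}→∅
  live b4: {z}→{x,z}
  live b5: {x,z}→∅

Conflict graph:
  e↔{x,z}
  g↔{z}
  m↔{x}
  x↔{e,m,z}
  z↔{e,g,x}

Registers:
  clique {e,x,z} ⇒ need ≥ 3
  assign e→r2 g→r0 m→r1 x→r0 z→r1 — no edge inside a register ⇒ χ ≤ 3
  χ = 3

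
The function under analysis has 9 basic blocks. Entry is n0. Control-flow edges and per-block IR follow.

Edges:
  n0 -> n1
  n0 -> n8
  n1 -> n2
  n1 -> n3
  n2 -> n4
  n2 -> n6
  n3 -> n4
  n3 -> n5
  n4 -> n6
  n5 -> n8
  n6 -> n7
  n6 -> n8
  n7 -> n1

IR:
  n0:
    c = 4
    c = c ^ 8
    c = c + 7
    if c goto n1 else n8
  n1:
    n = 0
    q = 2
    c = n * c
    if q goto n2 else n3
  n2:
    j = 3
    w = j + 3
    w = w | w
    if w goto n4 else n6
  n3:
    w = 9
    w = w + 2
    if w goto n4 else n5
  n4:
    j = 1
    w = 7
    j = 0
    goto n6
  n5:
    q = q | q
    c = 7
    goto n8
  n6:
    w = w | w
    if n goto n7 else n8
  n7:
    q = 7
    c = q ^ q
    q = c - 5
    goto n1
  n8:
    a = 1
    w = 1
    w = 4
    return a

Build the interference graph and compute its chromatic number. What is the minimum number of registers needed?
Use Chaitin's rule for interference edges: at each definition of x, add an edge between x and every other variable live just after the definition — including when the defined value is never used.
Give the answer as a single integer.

Answer: 3

Working:
Block summaries:
  n0 def {c} use ∅
  n1 def {c,n,q} use {c}
  n2 def {j,w} use ∅
  n3 def {w} use ∅
  n4 def {j,w} use ∅
  n5 def {c,q} use {q}
  n6 def {w} use {n,w}
  n7 def {c,q} use ∅
  n8 def {a,w} use ∅

Backward fixpoint:
  live n0: ∅→{c}
  live n1: {c}→{n,q}
  live n2: {n}→{n,w}
  live n3: {n,q}→{n,q}
  live n4: {n}→{n,w}
  live n5: {q}→∅
  live n6: {n,w}→∅
  live n7: ∅→{c}
  live n8: ∅→∅

Interference:
  a — {w}
  c — {n,q}
  j — {n,w}
  n — {c,j,q,w}
  q — {c,n,w}
  w — {a,j,n,q}

Chromatic number:
  clique {c,n,q} ⇒ need ≥ 3
  3-colouring: c0={a,n}  c1={c,w}  c2={j,q}
  χ = 3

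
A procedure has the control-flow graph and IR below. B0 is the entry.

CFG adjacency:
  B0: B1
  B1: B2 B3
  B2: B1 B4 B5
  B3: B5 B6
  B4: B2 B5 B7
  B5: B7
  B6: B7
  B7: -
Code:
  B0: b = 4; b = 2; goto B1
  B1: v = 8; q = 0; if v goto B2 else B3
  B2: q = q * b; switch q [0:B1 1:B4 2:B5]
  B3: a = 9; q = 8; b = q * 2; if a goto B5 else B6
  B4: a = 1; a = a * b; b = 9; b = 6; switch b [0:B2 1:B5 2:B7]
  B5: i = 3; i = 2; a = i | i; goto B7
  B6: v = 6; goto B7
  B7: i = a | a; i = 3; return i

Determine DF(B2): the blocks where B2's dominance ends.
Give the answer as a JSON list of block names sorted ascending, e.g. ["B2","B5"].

idom tree: B1←B0 B2←B1 B3←B1 B4←B2 B5←B1 B6←B3 B7←B1
Dom∩ at merges:
  B1: preds {B0,B2}: {B0} ∩ {B0,B1,B2} = {B0}; idom=B0
  B2: preds {B1,B4}: {B0,B1} ∩ {B0,B1,B2,B4} = {B0,B1}; idom=B1
  B5: preds {B2,B3,B4}: {B0,B1,B2} ∩ {B0,B1,B3} ∩ {B0,B1,B2,B4} = {B0,B1}; idom=B1
  B7: preds {B4,B5,B6}: {B0,B1,B2,B4} ∩ {B0,B1,B5} ∩ {B0,B1,B3,B6} = {B0,B1}; idom=B1

DF walk-up:
  B1←B0: walk · to B0
  B1←B2: walk B2→B1 to B0
  B2←B1: walk · to B1
  B2←B4: walk B4→B2 to B1
  B5←B2: walk B2 to B1
  B5←B3: walk B3 to B1
  B5←B4: walk B4→B2 to B1
  B7←B4: walk B4→B2 to B1
  B7←B5: walk B5 to B1
  B7←B6: walk B6→B3 to B1
  DF(B0)=∅
  DF(B1)={B1}
  DF(B2)={B1,B2,B5,B7}
  DF(B3)={B5,B7}
  DF(B4)={B2,B5,B7}
  DF(B5)={B7}
  DF(B6)={B7}
  DF(B7)=∅

DF(B2) = ["B1", "B2", "B5", "B7"]

Answer: ["B1", "B2", "B5", "B7"]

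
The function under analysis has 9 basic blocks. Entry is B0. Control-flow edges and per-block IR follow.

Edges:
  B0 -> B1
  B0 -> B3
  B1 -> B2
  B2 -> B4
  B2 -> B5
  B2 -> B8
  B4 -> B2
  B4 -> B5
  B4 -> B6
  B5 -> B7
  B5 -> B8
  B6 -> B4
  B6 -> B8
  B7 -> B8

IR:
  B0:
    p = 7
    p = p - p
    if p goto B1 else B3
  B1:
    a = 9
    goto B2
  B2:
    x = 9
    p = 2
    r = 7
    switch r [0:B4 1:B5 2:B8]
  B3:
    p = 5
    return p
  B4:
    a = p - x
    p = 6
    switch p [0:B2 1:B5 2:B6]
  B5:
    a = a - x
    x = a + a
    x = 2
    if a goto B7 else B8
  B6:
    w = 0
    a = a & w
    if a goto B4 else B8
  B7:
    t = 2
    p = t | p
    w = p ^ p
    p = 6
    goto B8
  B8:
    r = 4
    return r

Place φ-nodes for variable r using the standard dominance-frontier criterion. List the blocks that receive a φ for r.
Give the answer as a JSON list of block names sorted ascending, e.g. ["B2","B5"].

idom tree: B1←B0 B2←B1 B3←B0 B4←B2 B5←B2 B6←B4 B7←B5 B8←B2
Dom at joins:
  B2: preds {B1,B4}: {B0,B1} ∩ {B0,B1,B2,B4} = {B0,B1}; idom=B1
  B4: preds {B2,B6}: {B0,B1,B2} ∩ {B0,B1,B2,B4,B6} = {B0,B1,B2}; idom=B2
  B5: preds {B2,B4}: {B0,B1,B2} ∩ {B0,B1,B2,B4} = {B0,B1,B2}; idom=B2
  B8: preds {B2,B5,B6,B7}: {B0,B1,B2} ∩ {B0,B1,B2,B5} ∩ {B0,B1,B2,B4,B6} ∩ {B0,B1,B2,B5,B7} = {B0,B1,B2}; idom=B2

Frontier:
  B2←B1: walk · to B1
  B2←B4: walk B4→B2 to B1
  B4←B2: walk · to B2
  B4←B6: walk B6→B4 to B2
  B5←B2: walk · to B2
  B5←B4: walk B4 to B2
  B8←B2: walk · to B2
  B8←B5: walk B5 to B2
  B8←B6: walk B6→B4 to B2
  B8←B7: walk B7→B5 to B2
  DF(B0)=∅
  DF(B1)=∅
  DF(B2)={B2}
  DF(B3)=∅
  DF(B4)={B2,B4,B5,B8}
  DF(B5)={B8}
  DF(B6)={B4,B8}
  DF(B7)={B8}
  DF(B8)=∅

φ for r: defs {B2,B8}
  DF⁺ = {B2}

Answer: ["B2"]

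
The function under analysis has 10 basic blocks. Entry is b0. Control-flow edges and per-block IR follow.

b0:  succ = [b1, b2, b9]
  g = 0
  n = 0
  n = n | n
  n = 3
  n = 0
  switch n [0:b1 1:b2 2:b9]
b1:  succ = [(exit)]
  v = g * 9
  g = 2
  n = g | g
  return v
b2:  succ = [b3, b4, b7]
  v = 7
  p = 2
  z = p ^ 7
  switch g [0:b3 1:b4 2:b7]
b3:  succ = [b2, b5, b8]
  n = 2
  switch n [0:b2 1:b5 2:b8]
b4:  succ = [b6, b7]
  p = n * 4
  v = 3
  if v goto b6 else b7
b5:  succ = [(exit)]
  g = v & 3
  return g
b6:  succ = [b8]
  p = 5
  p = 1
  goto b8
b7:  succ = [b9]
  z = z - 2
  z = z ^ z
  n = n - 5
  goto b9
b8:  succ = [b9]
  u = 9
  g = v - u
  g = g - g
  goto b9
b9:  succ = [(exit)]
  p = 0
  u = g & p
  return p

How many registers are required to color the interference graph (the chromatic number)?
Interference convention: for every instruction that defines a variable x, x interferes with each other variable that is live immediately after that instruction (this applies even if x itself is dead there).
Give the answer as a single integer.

def/use:
  b0: def={g,n} ue=∅
  b1: def={g,n,v} ue={g}
  b2: def={p,v,z} ue={g}
  b3: def={n} ue=∅
  b4: def={p,v} ue={n}
  b5: def={g} ue={v}
  b6: def={p} ue=∅
  b7: def={n,z} ue={n,z}
  b8: def={g,u} ue={v}
  b9: def={p,u} ue={g}

Live sets:
  b0: in=∅ out={g,n}
  b1: in={g} out=∅
  b2: in={g,n} out={g,n,v,z}
  b3: in={g,v} out={g,n,v}
  b4: in={g,n,z} out={g,n,v,z}
  b5: in={v} out=∅
  b6: in={v} out={v}
  b7: in={g,n,z} out={g}
  b8: in={v} out={g}
  b9: in={g} out=∅

Interference:
  g — {n,p,v,z}
  n — {g,p,v,z}
  p — {g,n,u,v,z}
  u — {p,v}
  v — {g,n,p,u,z}
  z — {g,n,p,v}

Registers:
  {g,n,p,v,z} pairwise interfere (5-clique) ⇒ χ ≥ 5
  5-colouring: c0={p}  c1={v}  c2={g,u}  c3={n}  c4={z}
  χ = 5

Answer: 5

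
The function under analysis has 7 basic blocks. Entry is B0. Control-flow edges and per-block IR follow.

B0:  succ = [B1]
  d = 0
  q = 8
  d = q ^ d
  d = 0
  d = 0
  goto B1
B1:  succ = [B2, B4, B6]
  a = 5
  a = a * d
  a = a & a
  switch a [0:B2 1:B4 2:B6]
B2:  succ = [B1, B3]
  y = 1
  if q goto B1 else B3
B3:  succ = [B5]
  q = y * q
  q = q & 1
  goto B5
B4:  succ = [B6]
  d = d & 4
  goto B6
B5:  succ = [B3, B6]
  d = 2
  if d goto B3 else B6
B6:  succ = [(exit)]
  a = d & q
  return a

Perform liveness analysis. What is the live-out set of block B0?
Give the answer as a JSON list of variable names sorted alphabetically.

def/use:
  B0: def={d,q} ue=∅
  B1: def={a} ue={d}
  B2: def={y} ue={q}
  B3: def={q} ue={q,y}
  B4: def={d} ue={d}
  B5: def={d} ue=∅
  B6: def={a} ue={d,q}

Liveness:
  B0 li=∅ lo={d,q}
  B1 li={d,q} lo={d,q}
  B2 li={d,q} lo={d,q,y}
  B3 li={q,y} lo={q,y}
  B4 li={d,q} lo={d,q}
  B5 li={q,y} lo={d,q,y}
  B6 li={d,q} lo=∅

live-out(B0) = ["d", "q"]

Answer: ["d", "q"]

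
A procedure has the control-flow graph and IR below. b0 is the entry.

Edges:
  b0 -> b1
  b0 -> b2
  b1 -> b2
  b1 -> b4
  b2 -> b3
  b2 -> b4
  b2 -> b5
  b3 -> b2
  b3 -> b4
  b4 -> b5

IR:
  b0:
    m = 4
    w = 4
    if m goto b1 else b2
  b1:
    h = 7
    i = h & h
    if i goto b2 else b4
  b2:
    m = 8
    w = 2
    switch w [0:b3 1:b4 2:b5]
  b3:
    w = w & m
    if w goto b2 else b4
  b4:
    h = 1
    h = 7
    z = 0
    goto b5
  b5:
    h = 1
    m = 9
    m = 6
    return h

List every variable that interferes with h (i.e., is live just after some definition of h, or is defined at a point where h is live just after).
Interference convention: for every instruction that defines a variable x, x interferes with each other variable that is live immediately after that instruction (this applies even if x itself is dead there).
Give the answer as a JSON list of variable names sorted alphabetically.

Answer: ["m"]

Analysis:
Block summaries:
  b0 def {m,w} use ∅
  b1 def {h,i} use ∅
  b2 def {m,w} use ∅
  b3 def {w} use {m,w}
  b4 def {h,z} use ∅
  b5 def {h,m} use ∅

Live sets:
  b0: in=∅ out=∅
  b1: in=∅ out=∅
  b2: in=∅ out={m,w}
  b3: in={m,w} out=∅
  b4: in=∅ out=∅
  b5: in=∅ out=∅

Conflict graph:
  h — {m}
  i — ∅
  m — {h,w}
  w — {m}
  z — ∅

N(h) = ["m"]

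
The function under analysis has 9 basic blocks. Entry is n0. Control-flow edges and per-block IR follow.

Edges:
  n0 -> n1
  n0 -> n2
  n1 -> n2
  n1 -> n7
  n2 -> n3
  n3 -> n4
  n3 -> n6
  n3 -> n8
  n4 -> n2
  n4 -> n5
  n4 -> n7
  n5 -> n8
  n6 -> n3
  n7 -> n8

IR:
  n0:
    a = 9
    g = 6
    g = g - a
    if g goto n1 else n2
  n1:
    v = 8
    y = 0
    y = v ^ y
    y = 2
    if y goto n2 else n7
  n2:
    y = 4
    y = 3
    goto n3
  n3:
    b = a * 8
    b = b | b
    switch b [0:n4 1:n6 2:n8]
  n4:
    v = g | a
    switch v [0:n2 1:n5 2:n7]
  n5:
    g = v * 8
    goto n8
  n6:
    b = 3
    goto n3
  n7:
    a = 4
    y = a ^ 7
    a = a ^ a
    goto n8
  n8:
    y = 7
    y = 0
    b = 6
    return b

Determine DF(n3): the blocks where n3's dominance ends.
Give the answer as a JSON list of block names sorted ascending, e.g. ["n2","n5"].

idom tree: n1←n0 n2←n0 n3←n2 n4←n3 n5←n4 n6←n3 n7←n0 n8←n0
Dom at joins:
  n2: preds {n0,n1,n4}: {n0} ∩ {n0,n1} ∩ {n0,n2,n3,n4} = {n0}; idom=n0
  n3: preds {n2,n6}: {n0,n2} ∩ {n0,n2,n3,n6} = {n0,n2}; idom=n2
  n7: preds {n1,n4}: {n0,n1} ∩ {n0,n2,n3,n4} = {n0}; idom=n0
  n8: preds {n3,n5,n7}: {n0,n2,n3} ∩ {n0,n2,n3,n4,n5} ∩ {n0,n7} = {n0}; idom=n0

Frontier:
  join n2 pred n0: · stop@n0
  join n2 pred n1: n1 stop@n0
  join n2 pred n4: n4→n3→n2 stop@n0
  join n3 pred n2: · stop@n2
  join n3 pred n6: n6→n3 stop@n2
  join n7 pred n1: n1 stop@n0
  join n7 pred n4: n4→n3→n2 stop@n0
  join n8 pred n3: n3→n2 stop@n0
  join n8 pred n5: n5→n4→n3→n2 stop@n0
  join n8 pred n7: n7 stop@n0
  DF(n0)=∅
  DF(n1)={n2,n7}
  DF(n2)={n2,n7,n8}
  DF(n3)={n2,n3,n7,n8}
  DF(n4)={n2,n7,n8}
  DF(n5)={n8}
  DF(n6)={n3}
  DF(n7)={n8}
  DF(n8)=∅

DF(n3) = ["n2", "n3", "n7", "n8"]

Answer: ["n2", "n3", "n7", "n8"]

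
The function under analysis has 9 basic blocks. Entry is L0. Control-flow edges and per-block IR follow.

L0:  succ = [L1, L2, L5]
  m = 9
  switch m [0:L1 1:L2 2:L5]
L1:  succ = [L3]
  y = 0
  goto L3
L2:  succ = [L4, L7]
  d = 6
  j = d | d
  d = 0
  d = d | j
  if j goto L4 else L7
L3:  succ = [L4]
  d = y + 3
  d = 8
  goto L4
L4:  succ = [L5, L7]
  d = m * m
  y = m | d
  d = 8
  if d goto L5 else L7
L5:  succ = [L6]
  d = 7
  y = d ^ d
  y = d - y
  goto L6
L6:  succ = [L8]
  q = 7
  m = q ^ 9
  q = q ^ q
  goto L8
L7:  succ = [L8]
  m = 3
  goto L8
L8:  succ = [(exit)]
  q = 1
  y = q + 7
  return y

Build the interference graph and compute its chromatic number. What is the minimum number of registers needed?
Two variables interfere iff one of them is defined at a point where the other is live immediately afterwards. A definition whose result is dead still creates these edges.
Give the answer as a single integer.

def/use:
  L0: def={m} ue=∅
  L1: def={y} ue=∅
  L2: def={d,j} ue=∅
  L3: def={d} ue={y}
  L4: def={d,y} ue={m}
  L5: def={d,y} ue=∅
  L6: def={m,q} ue=∅
  L7: def={m} ue=∅
  L8: def={q,y} ue=∅

Live sets:
  L0: in=∅ out={m}
  L1: in={m} out={m,y}
  L2: in={m} out={m}
  L3: in={m,y} out={m}
  L4: in={m} out=∅
  L5: in=∅ out=∅
  L6: in=∅ out=∅
  L7: in=∅ out=∅
  L8: in=∅ out=∅

Conflict graph:
  d — {j,m,y}
  j — {d,m}
  m — {d,j,q,y}
  q — {m}
  y — {d,m}

Chromatic number:
  lower bound: {d,j,m} mutually conflict ⇒ χ ≥ 3
  3-colouring: R0={m}  R1={d,q}  R2={j,y}
  χ = 3

Answer: 3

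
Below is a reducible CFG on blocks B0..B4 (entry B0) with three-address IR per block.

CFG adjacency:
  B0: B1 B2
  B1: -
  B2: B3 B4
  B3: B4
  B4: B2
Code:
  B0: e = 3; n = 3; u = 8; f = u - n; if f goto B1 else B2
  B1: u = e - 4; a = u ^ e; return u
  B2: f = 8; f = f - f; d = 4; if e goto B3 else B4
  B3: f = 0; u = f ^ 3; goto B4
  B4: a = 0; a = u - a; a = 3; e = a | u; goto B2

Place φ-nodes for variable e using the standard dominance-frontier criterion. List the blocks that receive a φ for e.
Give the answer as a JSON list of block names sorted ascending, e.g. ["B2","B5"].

idom tree: B1←B0 B2←B0 B3←B2 B4←B2
Join-block Dom:
  B2: preds {B0,B4}: {B0} ∩ {B0,B2,B4} = {B0}; idom=B0
  B4: preds {B2,B3}: {B0,B2} ∩ {B0,B2,B3} = {B0,B2}; idom=B2

DF walk-up:
  join B2 pred B0: · stop@B0
  join B2 pred B4: B4→B2 stop@B0
  join B4 pred B2: · stop@B2
  join B4 pred B3: B3 stop@B2
  B0: DF=∅
  B1: DF=∅
  B2: DF={B2}
  B3: DF={B4}
  B4: DF={B2}

φ for e: defs {B0,B4}
  DF⁺ = {B2}

Answer: ["B2"]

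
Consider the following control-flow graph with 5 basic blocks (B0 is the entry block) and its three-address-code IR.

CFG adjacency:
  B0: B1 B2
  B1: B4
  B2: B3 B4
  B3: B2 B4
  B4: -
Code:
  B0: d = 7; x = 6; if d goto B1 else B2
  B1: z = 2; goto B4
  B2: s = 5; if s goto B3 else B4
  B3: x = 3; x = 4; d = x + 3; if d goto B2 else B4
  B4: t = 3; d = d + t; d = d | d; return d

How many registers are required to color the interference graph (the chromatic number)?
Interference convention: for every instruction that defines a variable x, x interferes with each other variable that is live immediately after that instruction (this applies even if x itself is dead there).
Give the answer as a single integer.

def/use:
  B0: def={d,x} ue=∅
  B1: def={z} ue=∅
  B2: def={s} ue=∅
  B3: def={d,x} ue=∅
  B4: def={d,t} ue={d}

Live sets:
  B0 li=∅ lo={d}
  B1 li={d} lo={d}
  B2 li={d} lo={d}
  B3 li=∅ lo={d}
  B4 li={d} lo=∅

Interference:
  d↔{s,t,x,z}
  s↔{d}
  t↔{d}
  x↔{d}
  z↔{d}

Registers:
  clique {d,s} ⇒ need ≥ 2
  assign d→c0 s→c1 t→c1 x→c1 z→c1 — no edge inside a register ⇒ χ ≤ 2
  χ = 2

Answer: 2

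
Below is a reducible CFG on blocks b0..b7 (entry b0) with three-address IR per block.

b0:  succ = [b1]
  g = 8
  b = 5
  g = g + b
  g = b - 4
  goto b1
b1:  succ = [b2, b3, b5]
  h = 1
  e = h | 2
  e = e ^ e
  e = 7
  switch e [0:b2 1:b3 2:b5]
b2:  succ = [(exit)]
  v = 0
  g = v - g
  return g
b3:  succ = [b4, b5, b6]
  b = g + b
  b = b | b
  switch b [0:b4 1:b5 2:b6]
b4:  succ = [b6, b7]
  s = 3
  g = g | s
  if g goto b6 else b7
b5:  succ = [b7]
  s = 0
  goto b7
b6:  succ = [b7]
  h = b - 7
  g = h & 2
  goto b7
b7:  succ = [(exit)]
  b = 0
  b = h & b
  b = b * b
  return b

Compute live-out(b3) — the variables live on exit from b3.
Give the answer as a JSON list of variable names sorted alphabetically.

Answer: ["b", "g", "h"]

Derivation:
def/use:
  b0 def {b,g} use ∅
  b1 def {e,h} use ∅
  b2 def {g,v} use {g}
  b3 def {b} use {b,g}
  b4 def {g,s} use {g}
  b5 def {s} use ∅
  b6 def {g,h} use {b}
  b7 def {b} use {h}

Liveness:
  b0: in=∅ out={b,g}
  b1: in={b,g} out={b,g,h}
  b2: in={g} out=∅
  b3: in={b,g,h} out={b,g,h}
  b4: in={b,g,h} out={b,h}
  b5: in={h} out={h}
  b6: in={b} out={h}
  b7: in={h} out=∅

live-out(b3) = ["b", "g", "h"]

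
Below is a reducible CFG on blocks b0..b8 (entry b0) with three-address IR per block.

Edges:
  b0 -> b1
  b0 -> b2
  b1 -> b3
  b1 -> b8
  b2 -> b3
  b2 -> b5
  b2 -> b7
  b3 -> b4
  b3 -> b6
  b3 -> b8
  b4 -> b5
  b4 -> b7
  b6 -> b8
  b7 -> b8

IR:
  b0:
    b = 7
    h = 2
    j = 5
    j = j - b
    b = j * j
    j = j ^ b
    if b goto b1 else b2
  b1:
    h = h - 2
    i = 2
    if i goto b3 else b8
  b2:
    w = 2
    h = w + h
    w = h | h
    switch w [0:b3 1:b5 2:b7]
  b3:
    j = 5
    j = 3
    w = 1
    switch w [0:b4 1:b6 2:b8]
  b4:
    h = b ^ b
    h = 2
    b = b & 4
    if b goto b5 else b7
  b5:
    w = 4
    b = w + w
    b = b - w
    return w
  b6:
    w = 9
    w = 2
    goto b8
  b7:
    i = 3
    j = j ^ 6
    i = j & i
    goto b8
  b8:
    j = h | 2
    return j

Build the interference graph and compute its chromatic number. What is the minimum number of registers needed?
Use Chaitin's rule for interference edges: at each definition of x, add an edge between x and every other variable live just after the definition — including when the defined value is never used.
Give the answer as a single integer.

Answer: 4

Analysis:
Block summaries:
  b0: {b,h,j} / ∅
  b1: {h,i} / {h}
  b2: {h,w} / {h}
  b3: {j,w} / ∅
  b4: {b,h} / {b}
  b5: {b,w} / ∅
  b6: {w} / ∅
  b7: {i,j} / {j}
  b8: {j} / {h}

Live sets:
  b0: in=∅ out={b,h,j}
  b1: in={b,h} out={b,h}
  b2: in={b,h,j} out={b,h,j}
  b3: in={b,h} out={b,h,j}
  b4: in={b,j} out={h,j}
  b5: in=∅ out=∅
  b6: in={h} out={h}
  b7: in={h,j} out={h}
  b8: in={h} out=∅

Conflict graph:
  b↔{h,i,j,w}
  h↔{b,i,j,w}
  i↔{b,h,j}
  j↔{b,h,i,w}
  w↔{b,h,j}

Chromatic number:
  clique {b,h,i,j} ⇒ need ≥ 4
  assign b→R0 h→R1 i→R3 j→R2 w→R3 — no edge inside a register ⇒ χ ≤ 4
  χ = 4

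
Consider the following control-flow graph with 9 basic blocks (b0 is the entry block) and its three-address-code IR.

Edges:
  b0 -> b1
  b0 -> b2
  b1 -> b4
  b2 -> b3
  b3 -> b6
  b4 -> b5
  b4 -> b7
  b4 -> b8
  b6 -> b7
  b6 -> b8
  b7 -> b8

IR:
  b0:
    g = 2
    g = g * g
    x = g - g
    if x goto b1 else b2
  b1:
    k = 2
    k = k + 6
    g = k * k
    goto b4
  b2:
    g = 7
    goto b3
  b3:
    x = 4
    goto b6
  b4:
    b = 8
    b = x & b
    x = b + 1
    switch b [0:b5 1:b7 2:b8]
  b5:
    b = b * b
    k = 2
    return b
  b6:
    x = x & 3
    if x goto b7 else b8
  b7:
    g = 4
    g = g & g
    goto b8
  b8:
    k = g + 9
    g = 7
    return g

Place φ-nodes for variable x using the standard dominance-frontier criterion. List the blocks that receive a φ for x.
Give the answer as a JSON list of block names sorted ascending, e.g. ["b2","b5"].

idom tree: b1←b0 b2←b0 b3←b2 b4←b1 b5←b4 b6←b3 b7←b0 b8←b0
Dom∩ at merges:
  b7: preds {b4,b6}: {b0,b1,b4} ∩ {b0,b2,b3,b6} = {b0}; idom=b0
  b8: preds {b4,b6,b7}: {b0,b1,b4} ∩ {b0,b2,b3,b6} ∩ {b0,b7} = {b0}; idom=b0

DF derivation:
  b7←b4: walk b4→b1 to b0
  b7←b6: walk b6→b3→b2 to b0
  b8←b4: walk b4→b1 to b0
  b8←b6: walk b6→b3→b2 to b0
  b8←b7: walk b7 to b0
  b0: DF=∅
  b1: DF={b7,b8}
  b2: DF={b7,b8}
  b3: DF={b7,b8}
  b4: DF={b7,b8}
  b5: DF=∅
  b6: DF={b7,b8}
  b7: DF={b8}
  b8: DF=∅

φ for x: defs {b0,b3,b4,b6}
  DF⁺ = {b7,b8}

Answer: ["b7", "b8"]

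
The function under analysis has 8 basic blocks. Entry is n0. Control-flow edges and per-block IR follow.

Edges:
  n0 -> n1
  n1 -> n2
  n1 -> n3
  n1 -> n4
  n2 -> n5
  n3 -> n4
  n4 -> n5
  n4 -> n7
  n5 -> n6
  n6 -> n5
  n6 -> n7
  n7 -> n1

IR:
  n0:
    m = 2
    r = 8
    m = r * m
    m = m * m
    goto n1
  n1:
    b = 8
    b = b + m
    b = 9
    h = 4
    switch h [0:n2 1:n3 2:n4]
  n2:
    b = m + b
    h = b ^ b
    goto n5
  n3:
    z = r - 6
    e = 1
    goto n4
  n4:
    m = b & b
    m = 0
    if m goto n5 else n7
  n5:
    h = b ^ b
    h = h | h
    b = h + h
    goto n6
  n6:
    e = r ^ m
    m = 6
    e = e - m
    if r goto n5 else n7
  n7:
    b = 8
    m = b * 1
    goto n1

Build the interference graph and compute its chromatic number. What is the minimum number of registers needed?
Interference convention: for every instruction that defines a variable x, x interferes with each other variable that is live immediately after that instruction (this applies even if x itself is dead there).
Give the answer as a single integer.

Answer: 4

Analysis:
Per-block:
  n0: {m,r} / ∅
  n1: {b,h} / {m}
  n2: {b,h} / {b,m}
  n3: {e,z} / {r}
  n4: {m} / {b}
  n5: {b,h} / {b}
  n6: {e,m} / {m,r}
  n7: {b,m} / ∅

Backward fixpoint:
  n0: in=∅ out={m,r}
  n1: in={m,r} out={b,m,r}
  n2: in={b,m,r} out={b,m,r}
  n3: in={b,r} out={b,r}
  n4: in={b,r} out={b,m,r}
  n5: in={b,m,r} out={b,m,r}
  n6: in={b,m,r} out={b,m,r}
  n7: in={r} out={m,r}

Conflict graph:
  b — {e,h,m,r,z}
  e — {b,m,r}
  h — {b,m,r}
  m — {b,e,h,r}
  r — {b,e,h,m,z}
  z — {b,r}

Chromatic number:
  {b,e,m,r} pairwise interfere (4-clique) ⇒ χ ≥ 4
  4-colouring: R0={b}  R1={r}  R2={m,z}  R3={e,h}
  χ = 4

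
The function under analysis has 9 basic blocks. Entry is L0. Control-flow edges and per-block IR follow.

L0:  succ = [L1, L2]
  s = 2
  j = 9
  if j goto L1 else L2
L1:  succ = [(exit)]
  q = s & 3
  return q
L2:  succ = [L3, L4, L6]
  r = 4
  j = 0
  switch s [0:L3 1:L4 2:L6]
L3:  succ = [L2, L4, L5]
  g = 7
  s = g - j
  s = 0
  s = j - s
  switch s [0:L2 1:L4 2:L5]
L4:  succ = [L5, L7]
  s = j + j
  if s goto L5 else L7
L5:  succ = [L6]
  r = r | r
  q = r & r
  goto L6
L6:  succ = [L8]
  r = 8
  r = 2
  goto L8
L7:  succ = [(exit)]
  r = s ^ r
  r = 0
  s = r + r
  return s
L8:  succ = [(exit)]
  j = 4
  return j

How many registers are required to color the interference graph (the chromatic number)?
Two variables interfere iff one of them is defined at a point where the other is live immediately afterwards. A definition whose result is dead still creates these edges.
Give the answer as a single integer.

Answer: 3

Working:
Per-block:
  L0: def={j,s} ue=∅
  L1: def={q} ue={s}
  L2: def={j,r} ue={s}
  L3: def={g,s} ue={j}
  L4: def={s} ue={j}
  L5: def={q,r} ue={r}
  L6: def={r} ue=∅
  L7: def={r,s} ue={r,s}
  L8: def={j} ue=∅

Live sets:
  live L0: ∅→{s}
  live L1: {s}→∅
  live L2: {s}→{j,r}
  live L3: {j,r}→{j,r,s}
  live L4: {j,r}→{r,s}
  live L5: {r}→∅
  live L6: ∅→∅
  live L7: {r,s}→∅
  live L8: ∅→∅

Conflict graph:
  g — {j,r}
  j — {g,r,s}
  q — ∅
  r — {g,j,s}
  s — {j,r}

Registers:
  {g,j,r} pairwise interfere (3-clique) ⇒ χ ≥ 3
  3-colouring: c0={j,q}  c1={r}  c2={g,s}
  χ = 3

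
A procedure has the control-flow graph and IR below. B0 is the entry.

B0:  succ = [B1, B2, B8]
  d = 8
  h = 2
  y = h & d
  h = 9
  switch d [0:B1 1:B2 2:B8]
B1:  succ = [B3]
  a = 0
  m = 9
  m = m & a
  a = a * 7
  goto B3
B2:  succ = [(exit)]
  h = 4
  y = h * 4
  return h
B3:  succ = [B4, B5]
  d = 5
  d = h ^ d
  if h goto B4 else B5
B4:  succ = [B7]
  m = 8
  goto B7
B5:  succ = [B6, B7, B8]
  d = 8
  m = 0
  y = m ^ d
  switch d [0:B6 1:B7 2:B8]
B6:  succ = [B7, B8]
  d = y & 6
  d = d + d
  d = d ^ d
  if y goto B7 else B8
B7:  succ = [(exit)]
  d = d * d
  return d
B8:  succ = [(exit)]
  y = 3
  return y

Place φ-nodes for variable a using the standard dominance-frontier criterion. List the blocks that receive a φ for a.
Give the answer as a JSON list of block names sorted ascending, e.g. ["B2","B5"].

Answer: ["B8"]

Derivation:
idom tree: B1←B0 B2←B0 B3←B1 B4←B3 B5←B3 B6←B5 B7←B3 B8←B0
Dom∩ at merges:
  B7: preds {B4,B5,B6}: {B0,B1,B3,B4} ∩ {B0,B1,B3,B5} ∩ {B0,B1,B3,B5,B6} = {B0,B1,B3}; idom=B3
  B8: preds {B0,B5,B6}: {B0} ∩ {B0,B1,B3,B5} ∩ {B0,B1,B3,B5,B6} = {B0}; idom=B0

Frontier:
  join B7 pred B4: B4 stop@B3
  join B7 pred B5: B5 stop@B3
  join B7 pred B6: B6→B5 stop@B3
  join B8 pred B0: · stop@B0
  join B8 pred B5: B5→B3→B1 stop@B0
  join B8 pred B6: B6→B5→B3→B1 stop@B0
  B0: DF=∅
  B1: DF={B8}
  B2: DF=∅
  B3: DF={B8}
  B4: DF={B7}
  B5: DF={B7,B8}
  B6: DF={B7,B8}
  B7: DF=∅
  B8: DF=∅

φ for a: defs {B1}
  DF⁺ = {B8}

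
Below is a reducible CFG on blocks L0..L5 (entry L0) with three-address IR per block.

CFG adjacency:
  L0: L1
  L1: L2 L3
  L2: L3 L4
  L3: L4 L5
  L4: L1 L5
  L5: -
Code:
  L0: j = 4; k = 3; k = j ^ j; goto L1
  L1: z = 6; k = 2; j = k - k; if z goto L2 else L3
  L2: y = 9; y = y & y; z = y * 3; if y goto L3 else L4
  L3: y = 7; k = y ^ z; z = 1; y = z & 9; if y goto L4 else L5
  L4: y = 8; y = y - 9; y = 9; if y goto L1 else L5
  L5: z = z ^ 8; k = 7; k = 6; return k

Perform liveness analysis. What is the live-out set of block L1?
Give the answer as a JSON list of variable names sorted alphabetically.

def/use:
  L0: def={j,k} ue=∅
  L1: def={j,k,z} ue=∅
  L2: def={y,z} ue=∅
  L3: def={k,y,z} ue={z}
  L4: def={y} ue=∅
  L5: def={k,z} ue={z}

Liveness:
  live L0: ∅→∅
  live L1: ∅→{z}
  live L2: ∅→{z}
  live L3: {z}→{z}
  live L4: {z}→{z}
  live L5: {z}→∅

live-out(L1) = ["z"]

Answer: ["z"]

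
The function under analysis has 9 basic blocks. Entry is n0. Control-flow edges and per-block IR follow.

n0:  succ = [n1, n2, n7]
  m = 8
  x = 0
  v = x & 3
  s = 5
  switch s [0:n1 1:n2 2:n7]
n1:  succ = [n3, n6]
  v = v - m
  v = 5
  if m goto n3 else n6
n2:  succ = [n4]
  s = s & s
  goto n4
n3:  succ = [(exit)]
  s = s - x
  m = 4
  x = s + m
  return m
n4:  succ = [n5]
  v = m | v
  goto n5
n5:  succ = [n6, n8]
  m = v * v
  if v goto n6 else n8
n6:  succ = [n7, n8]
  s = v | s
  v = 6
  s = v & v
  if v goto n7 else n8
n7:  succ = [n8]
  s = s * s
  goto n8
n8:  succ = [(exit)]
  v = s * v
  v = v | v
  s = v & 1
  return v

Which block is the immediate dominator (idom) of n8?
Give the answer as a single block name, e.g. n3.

idom tree: n1←n0 n2←n0 n3←n1 n4←n2 n5←n4 n6←n0 n7←n0 n8←n0
Dom at joins:
  n6: preds {n1,n5}: {n0,n1} ∩ {n0,n2,n4,n5} = {n0}; idom=n0
  n7: preds {n0,n6}: {n0} ∩ {n0,n6} = {n0}; idom=n0
  n8: preds {n5,n6,n7}: {n0,n2,n4,n5} ∩ {n0,n6} ∩ {n0,n7} = {n0}; idom=n0

idom(n8) = n0

Answer: n0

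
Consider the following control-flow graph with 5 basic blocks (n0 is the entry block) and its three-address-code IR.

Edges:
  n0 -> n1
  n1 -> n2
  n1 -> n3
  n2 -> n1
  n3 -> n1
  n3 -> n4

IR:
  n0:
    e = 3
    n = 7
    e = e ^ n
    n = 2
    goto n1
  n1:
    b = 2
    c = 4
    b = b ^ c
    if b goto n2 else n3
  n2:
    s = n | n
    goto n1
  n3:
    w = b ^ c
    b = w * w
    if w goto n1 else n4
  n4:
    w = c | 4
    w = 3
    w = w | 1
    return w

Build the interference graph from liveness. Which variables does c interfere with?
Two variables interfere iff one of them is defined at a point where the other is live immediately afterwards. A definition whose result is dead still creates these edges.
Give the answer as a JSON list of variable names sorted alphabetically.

def/use:
  n0 def {e,n} use ∅
  n1 def {b,c} use ∅
  n2 def {s} use {n}
  n3 def {b,w} use {b,c}
  n4 def {w} use {c}

Backward fixpoint:
  live n0: ∅→{n}
  live n1: {n}→{b,c,n}
  live n2: {n}→{n}
  live n3: {b,c,n}→{c,n}
  live n4: {c}→∅

Conflict graph:
  b: {c,n,w}
  c: {b,n,w}
  e: {n}
  n: {b,c,e,s,w}
  s: {n}
  w: {b,c,n}

N(c) = ["b", "n", "w"]

Answer: ["b", "n", "w"]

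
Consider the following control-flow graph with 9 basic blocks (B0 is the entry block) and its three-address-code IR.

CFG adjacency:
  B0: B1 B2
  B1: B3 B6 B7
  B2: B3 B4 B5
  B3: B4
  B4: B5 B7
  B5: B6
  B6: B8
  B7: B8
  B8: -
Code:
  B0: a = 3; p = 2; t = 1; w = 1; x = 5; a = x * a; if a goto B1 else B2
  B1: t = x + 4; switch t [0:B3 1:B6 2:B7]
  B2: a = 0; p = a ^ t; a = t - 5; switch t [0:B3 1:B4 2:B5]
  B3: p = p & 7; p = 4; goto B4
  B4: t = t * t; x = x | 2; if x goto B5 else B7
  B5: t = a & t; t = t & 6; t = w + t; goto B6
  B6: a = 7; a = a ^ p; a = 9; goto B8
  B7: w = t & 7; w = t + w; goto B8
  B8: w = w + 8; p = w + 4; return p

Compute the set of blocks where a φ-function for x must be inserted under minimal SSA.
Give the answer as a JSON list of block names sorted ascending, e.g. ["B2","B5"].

Answer: ["B5", "B6", "B7", "B8"]

Derivation:
idom tree: B1←B0 B2←B0 B3←B0 B4←B0 B5←B0 B6←B0 B7←B0 B8←B0
Join-block Dom:
  B3: preds {B1,B2}: {B0,B1} ∩ {B0,B2} = {B0}; idom=B0
  B4: preds {B2,B3}: {B0,B2} ∩ {B0,B3} = {B0}; idom=B0
  B5: preds {B2,B4}: {B0,B2} ∩ {B0,B4} = {B0}; idom=B0
  B6: preds {B1,B5}: {B0,B1} ∩ {B0,B5} = {B0}; idom=B0
  B7: preds {B1,B4}: {B0,B1} ∩ {B0,B4} = {B0}; idom=B0
  B8: preds {B6,B7}: {B0,B6} ∩ {B0,B7} = {B0}; idom=B0

Frontier:
  B3←B1: walk B1 to B0
  B3←B2: walk B2 to B0
  B4←B2: walk B2 to B0
  B4←B3: walk B3 to B0
  B5←B2: walk B2 to B0
  B5←B4: walk B4 to B0
  B6←B1: walk B1 to B0
  B6←B5: walk B5 to B0
  B7←B1: walk B1 to B0
  B7←B4: walk B4 to B0
  B8←B6: walk B6 to B0
  B8←B7: walk B7 to B0
  DF(B0)=∅
  DF(B1)={B3,B6,B7}
  DF(B2)={B3,B4,B5}
  DF(B3)={B4}
  DF(B4)={B5,B7}
  DF(B5)={B6}
  DF(B6)={B8}
  DF(B7)={B8}
  DF(B8)=∅

φ for x: defs {B0,B4}
  DF⁺ = {B5,B6,B7,B8}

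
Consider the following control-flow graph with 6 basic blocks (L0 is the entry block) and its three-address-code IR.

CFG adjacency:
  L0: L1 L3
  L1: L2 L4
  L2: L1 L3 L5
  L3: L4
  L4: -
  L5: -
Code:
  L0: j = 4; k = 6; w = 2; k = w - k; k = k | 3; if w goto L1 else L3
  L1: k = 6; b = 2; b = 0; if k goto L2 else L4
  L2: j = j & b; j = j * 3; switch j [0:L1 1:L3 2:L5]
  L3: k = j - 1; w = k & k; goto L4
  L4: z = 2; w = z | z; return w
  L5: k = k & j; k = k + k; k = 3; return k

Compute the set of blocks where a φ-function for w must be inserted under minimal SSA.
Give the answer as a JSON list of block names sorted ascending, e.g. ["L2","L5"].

Answer: ["L4"]

Derivation:
idom tree: L1←L0 L2←L1 L3←L0 L4←L0 L5←L2
Dom∩ at merges:
  L1: preds {L0,L2}: {L0} ∩ {L0,L1,L2} = {L0}; idom=L0
  L3: preds {L0,L2}: {L0} ∩ {L0,L1,L2} = {L0}; idom=L0
  L4: preds {L1,L3}: {L0,L1} ∩ {L0,L3} = {L0}; idom=L0

DF derivation:
  join L1 pred L0: · stop@L0
  join L1 pred L2: L2→L1 stop@L0
  join L3 pred L0: · stop@L0
  join L3 pred L2: L2→L1 stop@L0
  join L4 pred L1: L1 stop@L0
  join L4 pred L3: L3 stop@L0
  DF(L0)=∅
  DF(L1)={L1,L3,L4}
  DF(L2)={L1,L3}
  DF(L3)={L4}
  DF(L4)=∅
  DF(L5)=∅

φ for w: defs {L0,L3,L4}
  DF⁺ = {L4}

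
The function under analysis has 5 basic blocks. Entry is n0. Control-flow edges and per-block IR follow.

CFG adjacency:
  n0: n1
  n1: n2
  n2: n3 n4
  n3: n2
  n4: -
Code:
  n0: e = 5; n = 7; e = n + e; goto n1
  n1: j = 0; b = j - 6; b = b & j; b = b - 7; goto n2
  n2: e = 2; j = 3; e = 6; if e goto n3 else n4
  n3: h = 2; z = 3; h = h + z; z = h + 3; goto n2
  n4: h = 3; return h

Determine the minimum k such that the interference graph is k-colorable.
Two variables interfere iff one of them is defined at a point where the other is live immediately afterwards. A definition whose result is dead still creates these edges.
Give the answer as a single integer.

Answer: 2

Analysis:
Block summaries:
  n0 def {e,n} use ∅
  n1 def {b,j} use ∅
  n2 def {e,j} use ∅
  n3 def {h,z} use ∅
  n4 def {h} use ∅

Liveness:
  n0: in=∅ out=∅
  n1: in=∅ out=∅
  n2: in=∅ out=∅
  n3: in=∅ out=∅
  n4: in=∅ out=∅

Interfere edges:
  b↔{j}
  e↔{n}
  h↔{z}
  j↔{b}
  n↔{e}
  z↔{h}

Registers:
  {b,j} pairwise interfere (2-clique) ⇒ χ ≥ 2
  assign b→r0 e→r0 h→r0 j→r1 n→r1 z→r1 — no edge inside a register ⇒ χ ≤ 2
  χ = 2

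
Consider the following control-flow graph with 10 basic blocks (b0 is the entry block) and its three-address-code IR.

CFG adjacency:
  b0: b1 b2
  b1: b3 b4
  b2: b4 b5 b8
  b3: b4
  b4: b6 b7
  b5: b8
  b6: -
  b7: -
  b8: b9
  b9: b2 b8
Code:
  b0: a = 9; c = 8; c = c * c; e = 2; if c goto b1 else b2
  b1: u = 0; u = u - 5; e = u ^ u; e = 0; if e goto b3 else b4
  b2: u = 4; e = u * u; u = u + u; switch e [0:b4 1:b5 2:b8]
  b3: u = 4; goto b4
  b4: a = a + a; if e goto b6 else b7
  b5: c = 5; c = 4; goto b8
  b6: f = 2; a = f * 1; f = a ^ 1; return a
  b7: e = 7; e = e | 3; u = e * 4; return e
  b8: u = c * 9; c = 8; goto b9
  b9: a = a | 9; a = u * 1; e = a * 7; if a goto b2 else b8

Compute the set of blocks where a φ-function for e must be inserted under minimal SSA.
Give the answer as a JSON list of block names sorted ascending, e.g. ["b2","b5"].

idom tree: b1←b0 b2←b0 b3←b1 b4←b0 b5←b2 b6←b4 b7←b4 b8←b2 b9←b8
Join-block Dom:
  b2: preds {b0,b9}: {b0} ∩ {b0,b2,b8,b9} = {b0}; idom=b0
  b4: preds {b1,b2,b3}: {b0,b1} ∩ {b0,b2} ∩ {b0,b1,b3} = {b0}; idom=b0
  b8: preds {b2,b5,b9}: {b0,b2} ∩ {b0,b2,b5} ∩ {b0,b2,b8,b9} = {b0,b2}; idom=b2

Frontier:
  join b2 pred b0: · stop@b0
  join b2 pred b9: b9→b8→b2 stop@b0
  join b4 pred b1: b1 stop@b0
  join b4 pred b2: b2 stop@b0
  join b4 pred b3: b3→b1 stop@b0
  join b8 pred b2: · stop@b2
  join b8 pred b5: b5 stop@b2
  join b8 pred b9: b9→b8 stop@b2
  b0: DF=∅
  b1: DF={b4}
  b2: DF={b2,b4}
  b3: DF={b4}
  b4: DF=∅
  b5: DF={b8}
  b6: DF=∅
  b7: DF=∅
  b8: DF={b2,b8}
  b9: DF={b2,b8}

φ for e: defs {b0,b1,b2,b7,b9}
  DF⁺ = {b2,b4,b8}

Answer: ["b2", "b4", "b8"]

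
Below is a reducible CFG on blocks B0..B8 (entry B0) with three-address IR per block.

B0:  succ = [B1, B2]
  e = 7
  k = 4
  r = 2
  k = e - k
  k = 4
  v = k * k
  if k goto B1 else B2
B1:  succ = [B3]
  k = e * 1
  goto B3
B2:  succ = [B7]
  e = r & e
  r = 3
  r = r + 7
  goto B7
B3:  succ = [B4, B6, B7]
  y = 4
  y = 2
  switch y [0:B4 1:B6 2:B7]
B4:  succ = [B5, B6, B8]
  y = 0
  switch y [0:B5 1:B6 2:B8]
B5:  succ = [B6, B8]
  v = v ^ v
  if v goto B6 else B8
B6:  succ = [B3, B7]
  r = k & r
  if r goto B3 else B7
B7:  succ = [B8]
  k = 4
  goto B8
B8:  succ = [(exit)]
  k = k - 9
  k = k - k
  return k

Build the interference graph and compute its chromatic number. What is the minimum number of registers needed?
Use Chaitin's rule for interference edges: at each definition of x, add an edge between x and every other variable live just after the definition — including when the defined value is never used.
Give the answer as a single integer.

def/use:
  B0 def {e,k,r,v} use ∅
  B1 def {k} use {e}
  B2 def {e,r} use {e,r}
  B3 def {y} use ∅
  B4 def {y} use ∅
  B5 def {v} use {v}
  B6 def {r} use {k,r}
  B7 def {k} use ∅
  B8 def {k} use {k}

Liveness:
  B0 li=∅ lo={e,r,v}
  B1 li={e,r,v} lo={k,r,v}
  B2 li={e,r} lo=∅
  B3 li={k,r,v} lo={k,r,v}
  B4 li={k,r,v} lo={k,r,v}
  B5 li={k,r,v} lo={k,r,v}
  B6 li={k,r,v} lo={k,r,v}
  B7 li=∅ lo={k}
  B8 li={k} lo=∅

Conflict graph:
  e — {k,r,v}
  k — {e,r,v,y}
  r — {e,k,v,y}
  v — {e,k,r,y}
  y — {k,r,v}

Chromatic number:
  {e,k,r,v} pairwise interfere (4-clique) ⇒ χ ≥ 4
  4-colouring: c0={k}  c1={r}  c2={v}  c3={e,y}
  χ = 4

Answer: 4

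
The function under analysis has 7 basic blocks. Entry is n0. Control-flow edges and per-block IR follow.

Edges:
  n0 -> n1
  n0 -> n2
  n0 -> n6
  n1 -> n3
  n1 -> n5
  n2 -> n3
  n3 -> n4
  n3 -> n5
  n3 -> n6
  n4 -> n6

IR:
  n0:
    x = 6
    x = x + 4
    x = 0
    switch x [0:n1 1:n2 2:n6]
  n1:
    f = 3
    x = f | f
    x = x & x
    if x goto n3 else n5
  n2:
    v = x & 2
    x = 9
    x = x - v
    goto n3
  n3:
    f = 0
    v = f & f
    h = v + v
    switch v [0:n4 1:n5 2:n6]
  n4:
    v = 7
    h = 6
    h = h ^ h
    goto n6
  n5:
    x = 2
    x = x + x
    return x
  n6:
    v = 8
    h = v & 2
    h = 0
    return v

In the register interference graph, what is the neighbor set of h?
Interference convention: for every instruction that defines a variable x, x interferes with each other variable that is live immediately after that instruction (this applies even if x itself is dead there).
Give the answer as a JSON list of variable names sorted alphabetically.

Block summaries:
  n0: def={x} ue=∅
  n1: def={f,x} ue=∅
  n2: def={v,x} ue={x}
  n3: def={f,h,v} ue=∅
  n4: def={h,v} ue=∅
  n5: def={x} ue=∅
  n6: def={h,v} ue=∅

Live sets:
  live n0: ∅→{x}
  live n1: ∅→∅
  live n2: {x}→∅
  live n3: ∅→∅
  live n4: ∅→∅
  live n5: ∅→∅
  live n6: ∅→∅

Conflict graph:
  f: ∅
  h: {v}
  v: {h,x}
  x: {v}

N(h) = ["v"]

Answer: ["v"]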